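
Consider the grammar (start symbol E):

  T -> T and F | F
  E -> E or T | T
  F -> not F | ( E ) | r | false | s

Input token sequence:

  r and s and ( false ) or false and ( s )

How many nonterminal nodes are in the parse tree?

18

[E [E [T [T [T [F r]] and [F s]] and [F ( [E [T [F false]]] )]]] or [T [T [F false]] and [F ( [E [T [F s]]] )]]]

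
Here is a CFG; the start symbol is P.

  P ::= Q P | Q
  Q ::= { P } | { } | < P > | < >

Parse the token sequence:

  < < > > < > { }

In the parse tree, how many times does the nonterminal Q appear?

4

[P [Q < [P [Q < >]] >] [P [Q < >] [P [Q { }]]]]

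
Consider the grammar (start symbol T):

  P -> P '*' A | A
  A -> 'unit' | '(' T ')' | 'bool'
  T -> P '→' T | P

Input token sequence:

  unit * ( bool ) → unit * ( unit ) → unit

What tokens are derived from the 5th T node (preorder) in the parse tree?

unit

[T [P [P [A unit]] * [A ( [T [P [A bool]]] )]] → [T [P [P [A unit]] * [A ( [T [P [A unit]]] )]] → [T [P [A unit]]]]]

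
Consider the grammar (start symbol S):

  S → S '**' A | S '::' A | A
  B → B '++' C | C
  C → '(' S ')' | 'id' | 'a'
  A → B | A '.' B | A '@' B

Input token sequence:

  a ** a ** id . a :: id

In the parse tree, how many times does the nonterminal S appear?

4

[S [S [S [S [A [B [C a]]]] ** [A [B [C a]]]] ** [A [A [B [C id]]] . [B [C a]]]] :: [A [B [C id]]]]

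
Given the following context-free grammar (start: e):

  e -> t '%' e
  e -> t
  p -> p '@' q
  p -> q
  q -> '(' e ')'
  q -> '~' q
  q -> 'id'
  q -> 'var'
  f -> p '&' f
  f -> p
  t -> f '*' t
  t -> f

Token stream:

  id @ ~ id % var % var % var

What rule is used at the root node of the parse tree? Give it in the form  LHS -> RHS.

[e [t [f [p [p [q id]] @ [q ~ [q id]]]]] % [e [t [f [p [q var]]]] % [e [t [f [p [q var]]]] % [e [t [f [p [q var]]]]]]]]

e -> t '%' e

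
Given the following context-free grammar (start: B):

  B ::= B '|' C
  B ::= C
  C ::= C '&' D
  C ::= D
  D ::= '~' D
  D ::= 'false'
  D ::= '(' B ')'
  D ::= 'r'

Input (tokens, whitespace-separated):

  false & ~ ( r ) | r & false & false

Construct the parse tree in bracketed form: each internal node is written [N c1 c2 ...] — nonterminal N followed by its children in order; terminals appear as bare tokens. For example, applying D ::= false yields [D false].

B
B | C
C | C
C & D | C
D & D | C
false & D | C
false & ~ D | C
false & ~ ( B ) | C
false & ~ ( C ) | C
false & ~ ( D ) | C
false & ~ ( r ) | C
false & ~ ( r ) | C & D
false & ~ ( r ) | C & D & D
false & ~ ( r ) | D & D & D
false & ~ ( r ) | r & D & D
false & ~ ( r ) | r & false & D
false & ~ ( r ) | r & false & false

[B [B [C [C [D false]] & [D ~ [D ( [B [C [D r]]] )]]]] | [C [C [C [D r]] & [D false]] & [D false]]]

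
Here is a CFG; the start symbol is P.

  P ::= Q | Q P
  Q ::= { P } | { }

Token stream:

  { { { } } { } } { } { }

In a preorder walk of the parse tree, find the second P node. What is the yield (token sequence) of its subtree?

[P [Q { [P [Q { [P [Q { }]] }] [P [Q { }]]] }] [P [Q { }] [P [Q { }]]]]

{ { } } { }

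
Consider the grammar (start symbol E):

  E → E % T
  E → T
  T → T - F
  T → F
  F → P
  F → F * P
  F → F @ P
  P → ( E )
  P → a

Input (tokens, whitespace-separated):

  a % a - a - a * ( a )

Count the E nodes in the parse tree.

3

[E [E [T [F [P a]]]] % [T [T [T [F [P a]]] - [F [P a]]] - [F [F [P a]] * [P ( [E [T [F [P a]]]] )]]]]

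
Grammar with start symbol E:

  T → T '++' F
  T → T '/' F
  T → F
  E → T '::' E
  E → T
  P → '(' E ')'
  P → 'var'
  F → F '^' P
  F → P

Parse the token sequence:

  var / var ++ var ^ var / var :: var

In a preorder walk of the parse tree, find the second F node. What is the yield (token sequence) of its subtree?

[E [T [T [T [T [F [P var]]] / [F [P var]]] ++ [F [F [P var]] ^ [P var]]] / [F [P var]]] :: [E [T [F [P var]]]]]

var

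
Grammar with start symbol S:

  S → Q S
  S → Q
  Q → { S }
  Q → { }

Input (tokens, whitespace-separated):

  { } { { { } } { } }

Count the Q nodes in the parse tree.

[S [Q { }] [S [Q { [S [Q { [S [Q { }]] }] [S [Q { }]]] }]]]

5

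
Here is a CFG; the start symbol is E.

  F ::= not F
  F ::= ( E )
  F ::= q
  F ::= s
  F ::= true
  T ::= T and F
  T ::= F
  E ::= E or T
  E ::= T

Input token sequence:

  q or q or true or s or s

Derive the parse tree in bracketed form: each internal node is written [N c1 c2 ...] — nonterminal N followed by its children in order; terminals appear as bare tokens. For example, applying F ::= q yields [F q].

E
E or T
E or T or T
E or T or T or T
E or T or T or T or T
T or T or T or T or T
F or T or T or T or T
q or T or T or T or T
q or F or T or T or T
q or q or T or T or T
q or q or F or T or T
q or q or true or T or T
q or q or true or F or T
q or q or true or s or T
q or q or true or s or F
q or q or true or s or s

[E [E [E [E [E [T [F q]]] or [T [F q]]] or [T [F true]]] or [T [F s]]] or [T [F s]]]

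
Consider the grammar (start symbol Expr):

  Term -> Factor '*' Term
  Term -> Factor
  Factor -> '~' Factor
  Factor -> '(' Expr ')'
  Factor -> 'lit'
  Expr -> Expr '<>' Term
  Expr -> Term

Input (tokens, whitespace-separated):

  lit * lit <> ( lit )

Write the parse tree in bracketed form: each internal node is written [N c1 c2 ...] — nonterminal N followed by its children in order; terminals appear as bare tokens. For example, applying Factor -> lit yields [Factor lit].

Expr
Expr <> Term
Term <> Term
Factor * Term <> Term
lit * Term <> Term
lit * Factor <> Term
lit * lit <> Term
lit * lit <> Factor
lit * lit <> ( Expr )
lit * lit <> ( Term )
lit * lit <> ( Factor )
lit * lit <> ( lit )

[Expr [Expr [Term [Factor lit] * [Term [Factor lit]]]] <> [Term [Factor ( [Expr [Term [Factor lit]]] )]]]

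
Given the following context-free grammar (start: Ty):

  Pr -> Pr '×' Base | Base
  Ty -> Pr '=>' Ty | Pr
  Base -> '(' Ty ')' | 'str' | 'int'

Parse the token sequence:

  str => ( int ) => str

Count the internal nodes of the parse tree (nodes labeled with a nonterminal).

[Ty [Pr [Base str]] => [Ty [Pr [Base ( [Ty [Pr [Base int]]] )]] => [Ty [Pr [Base str]]]]]

12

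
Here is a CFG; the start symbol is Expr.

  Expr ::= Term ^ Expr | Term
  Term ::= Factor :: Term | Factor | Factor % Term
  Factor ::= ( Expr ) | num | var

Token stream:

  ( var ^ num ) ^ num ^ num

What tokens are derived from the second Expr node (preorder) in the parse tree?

[Expr [Term [Factor ( [Expr [Term [Factor var]] ^ [Expr [Term [Factor num]]]] )]] ^ [Expr [Term [Factor num]] ^ [Expr [Term [Factor num]]]]]

var ^ num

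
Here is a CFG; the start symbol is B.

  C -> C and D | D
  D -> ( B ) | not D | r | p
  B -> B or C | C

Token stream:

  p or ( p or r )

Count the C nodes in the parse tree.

4

[B [B [C [D p]]] or [C [D ( [B [B [C [D p]]] or [C [D r]]] )]]]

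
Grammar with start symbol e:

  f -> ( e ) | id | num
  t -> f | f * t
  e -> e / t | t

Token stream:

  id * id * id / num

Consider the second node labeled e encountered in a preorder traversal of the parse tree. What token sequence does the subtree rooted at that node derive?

id * id * id

[e [e [t [f id] * [t [f id] * [t [f id]]]]] / [t [f num]]]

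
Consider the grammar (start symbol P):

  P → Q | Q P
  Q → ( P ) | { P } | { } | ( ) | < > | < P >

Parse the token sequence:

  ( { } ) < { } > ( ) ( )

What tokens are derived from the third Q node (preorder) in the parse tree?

< { } >

[P [Q ( [P [Q { }]] )] [P [Q < [P [Q { }]] >] [P [Q ( )] [P [Q ( )]]]]]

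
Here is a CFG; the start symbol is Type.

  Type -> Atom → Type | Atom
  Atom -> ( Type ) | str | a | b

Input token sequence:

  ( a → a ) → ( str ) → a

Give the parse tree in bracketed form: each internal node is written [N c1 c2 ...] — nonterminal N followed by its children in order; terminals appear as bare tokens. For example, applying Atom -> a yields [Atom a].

[Type [Atom ( [Type [Atom a] → [Type [Atom a]]] )] → [Type [Atom ( [Type [Atom str]] )] → [Type [Atom a]]]]

Type
Atom → Type
( Type ) → Type
( Atom → Type ) → Type
( a → Type ) → Type
( a → Atom ) → Type
( a → a ) → Type
( a → a ) → Atom → Type
( a → a ) → ( Type ) → Type
( a → a ) → ( Atom ) → Type
( a → a ) → ( str ) → Type
( a → a ) → ( str ) → Atom
( a → a ) → ( str ) → a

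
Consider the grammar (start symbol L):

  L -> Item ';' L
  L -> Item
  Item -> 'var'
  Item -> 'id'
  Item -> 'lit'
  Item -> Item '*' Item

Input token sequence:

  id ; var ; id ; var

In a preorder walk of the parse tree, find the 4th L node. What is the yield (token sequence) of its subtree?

[L [Item id] ; [L [Item var] ; [L [Item id] ; [L [Item var]]]]]

var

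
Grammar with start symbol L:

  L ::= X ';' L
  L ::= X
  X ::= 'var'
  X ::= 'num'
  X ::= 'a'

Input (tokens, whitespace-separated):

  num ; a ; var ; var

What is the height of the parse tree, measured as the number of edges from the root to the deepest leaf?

[L [X num] ; [L [X a] ; [L [X var] ; [L [X var]]]]]

5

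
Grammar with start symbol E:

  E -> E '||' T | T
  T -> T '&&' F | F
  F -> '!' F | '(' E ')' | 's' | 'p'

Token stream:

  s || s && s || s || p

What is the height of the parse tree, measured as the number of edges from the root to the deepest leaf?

[E [E [E [E [T [F s]]] || [T [T [F s]] && [F s]]] || [T [F s]]] || [T [F p]]]

6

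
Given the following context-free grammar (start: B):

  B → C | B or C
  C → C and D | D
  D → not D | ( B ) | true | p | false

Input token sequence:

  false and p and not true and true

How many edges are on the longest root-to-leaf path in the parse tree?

6

[B [C [C [C [C [D false]] and [D p]] and [D not [D true]]] and [D true]]]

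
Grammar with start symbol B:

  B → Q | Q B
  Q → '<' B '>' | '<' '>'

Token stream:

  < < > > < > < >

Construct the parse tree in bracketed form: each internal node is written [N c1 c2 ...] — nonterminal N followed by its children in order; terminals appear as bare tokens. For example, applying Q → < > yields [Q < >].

[B [Q < [B [Q < >]] >] [B [Q < >] [B [Q < >]]]]

B
Q B
< B > B
< Q > B
< < > > B
< < > > Q B
< < > > < > B
< < > > < > Q
< < > > < > < >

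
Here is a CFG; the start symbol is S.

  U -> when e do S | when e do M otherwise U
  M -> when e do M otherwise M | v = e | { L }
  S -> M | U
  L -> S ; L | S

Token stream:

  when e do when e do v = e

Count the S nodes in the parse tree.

3

[S [U when e do [S [U when e do [S [M v = e]]]]]]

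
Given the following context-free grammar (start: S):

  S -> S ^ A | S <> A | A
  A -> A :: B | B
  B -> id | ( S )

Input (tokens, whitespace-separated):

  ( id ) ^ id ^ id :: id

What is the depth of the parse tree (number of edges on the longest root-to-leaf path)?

[S [S [S [A [B ( [S [A [B id]]] )]]] ^ [A [B id]]] ^ [A [A [B id]] :: [B id]]]

8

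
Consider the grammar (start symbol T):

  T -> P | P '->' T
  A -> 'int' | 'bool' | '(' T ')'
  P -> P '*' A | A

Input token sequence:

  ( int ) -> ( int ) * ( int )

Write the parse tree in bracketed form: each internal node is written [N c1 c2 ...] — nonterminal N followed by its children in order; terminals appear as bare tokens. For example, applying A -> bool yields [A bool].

[T [P [A ( [T [P [A int]]] )]] -> [T [P [P [A ( [T [P [A int]]] )]] * [A ( [T [P [A int]]] )]]]]

T
P -> T
A -> T
( T ) -> T
( P ) -> T
( A ) -> T
( int ) -> T
( int ) -> P
( int ) -> P * A
( int ) -> A * A
( int ) -> ( T ) * A
( int ) -> ( P ) * A
( int ) -> ( A ) * A
( int ) -> ( int ) * A
( int ) -> ( int ) * ( T )
( int ) -> ( int ) * ( P )
( int ) -> ( int ) * ( A )
( int ) -> ( int ) * ( int )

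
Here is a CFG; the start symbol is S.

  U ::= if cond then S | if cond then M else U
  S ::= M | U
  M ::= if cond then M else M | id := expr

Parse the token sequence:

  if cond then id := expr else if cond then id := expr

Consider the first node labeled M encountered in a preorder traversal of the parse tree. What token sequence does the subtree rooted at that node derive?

id := expr

[S [U if cond then [M id := expr] else [U if cond then [S [M id := expr]]]]]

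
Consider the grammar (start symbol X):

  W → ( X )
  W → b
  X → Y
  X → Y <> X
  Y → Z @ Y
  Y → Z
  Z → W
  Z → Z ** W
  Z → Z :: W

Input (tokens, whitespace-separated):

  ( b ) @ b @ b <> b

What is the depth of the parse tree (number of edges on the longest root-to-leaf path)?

[X [Y [Z [W ( [X [Y [Z [W b]]]] )]] @ [Y [Z [W b]] @ [Y [Z [W b]]]]] <> [X [Y [Z [W b]]]]]

8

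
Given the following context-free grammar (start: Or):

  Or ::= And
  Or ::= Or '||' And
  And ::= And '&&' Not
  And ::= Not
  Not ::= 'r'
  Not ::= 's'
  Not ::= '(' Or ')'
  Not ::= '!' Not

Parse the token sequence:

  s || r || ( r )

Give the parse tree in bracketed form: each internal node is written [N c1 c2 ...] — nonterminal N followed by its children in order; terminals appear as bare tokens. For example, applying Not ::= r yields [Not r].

[Or [Or [Or [And [Not s]]] || [And [Not r]]] || [And [Not ( [Or [And [Not r]]] )]]]

Or
Or || And
Or || And || And
And || And || And
Not || And || And
s || And || And
s || Not || And
s || r || And
s || r || Not
s || r || ( Or )
s || r || ( And )
s || r || ( Not )
s || r || ( r )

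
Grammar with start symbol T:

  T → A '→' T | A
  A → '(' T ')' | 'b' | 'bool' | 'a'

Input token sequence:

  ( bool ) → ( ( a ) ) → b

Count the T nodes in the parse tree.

[T [A ( [T [A bool]] )] → [T [A ( [T [A ( [T [A a]] )]] )] → [T [A b]]]]

6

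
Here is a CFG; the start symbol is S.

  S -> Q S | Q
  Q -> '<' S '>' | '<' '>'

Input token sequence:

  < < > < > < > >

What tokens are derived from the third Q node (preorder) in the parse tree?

< >

[S [Q < [S [Q < >] [S [Q < >] [S [Q < >]]]] >]]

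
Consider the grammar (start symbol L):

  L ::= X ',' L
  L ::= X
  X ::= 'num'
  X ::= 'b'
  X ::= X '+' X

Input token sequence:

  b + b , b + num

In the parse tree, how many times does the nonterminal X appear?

[L [X [X b] + [X b]] , [L [X [X b] + [X num]]]]

6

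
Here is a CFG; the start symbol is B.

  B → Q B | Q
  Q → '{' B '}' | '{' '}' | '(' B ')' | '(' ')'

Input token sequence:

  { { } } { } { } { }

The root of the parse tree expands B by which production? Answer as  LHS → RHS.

B → Q B

[B [Q { [B [Q { }]] }] [B [Q { }] [B [Q { }] [B [Q { }]]]]]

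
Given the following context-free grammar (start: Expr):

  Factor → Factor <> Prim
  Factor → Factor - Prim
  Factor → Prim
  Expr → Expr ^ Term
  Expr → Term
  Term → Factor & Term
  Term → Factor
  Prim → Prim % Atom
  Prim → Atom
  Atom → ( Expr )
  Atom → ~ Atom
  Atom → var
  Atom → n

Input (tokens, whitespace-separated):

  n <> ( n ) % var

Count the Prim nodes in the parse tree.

[Expr [Term [Factor [Factor [Prim [Atom n]]] <> [Prim [Prim [Atom ( [Expr [Term [Factor [Prim [Atom n]]]]] )]] % [Atom var]]]]]

4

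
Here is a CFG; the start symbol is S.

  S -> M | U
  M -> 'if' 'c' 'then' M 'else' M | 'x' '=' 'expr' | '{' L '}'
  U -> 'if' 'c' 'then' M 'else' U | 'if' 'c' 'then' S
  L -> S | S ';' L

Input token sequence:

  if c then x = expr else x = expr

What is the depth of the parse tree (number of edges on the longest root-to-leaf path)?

3

[S [M if c then [M x = expr] else [M x = expr]]]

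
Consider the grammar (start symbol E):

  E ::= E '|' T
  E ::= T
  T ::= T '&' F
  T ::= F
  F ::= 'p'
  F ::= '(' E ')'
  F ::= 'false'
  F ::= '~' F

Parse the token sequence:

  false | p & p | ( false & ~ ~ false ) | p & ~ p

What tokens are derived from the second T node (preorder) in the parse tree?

[E [E [E [E [T [F false]]] | [T [T [F p]] & [F p]]] | [T [F ( [E [T [T [F false]] & [F ~ [F ~ [F false]]]]] )]]] | [T [T [F p]] & [F ~ [F p]]]]

p & p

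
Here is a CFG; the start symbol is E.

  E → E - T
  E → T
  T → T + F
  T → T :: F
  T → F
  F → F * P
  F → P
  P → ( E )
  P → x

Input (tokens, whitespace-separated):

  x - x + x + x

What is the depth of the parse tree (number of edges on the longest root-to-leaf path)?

[E [E [T [F [P x]]]] - [T [T [T [F [P x]]] + [F [P x]]] + [F [P x]]]]

6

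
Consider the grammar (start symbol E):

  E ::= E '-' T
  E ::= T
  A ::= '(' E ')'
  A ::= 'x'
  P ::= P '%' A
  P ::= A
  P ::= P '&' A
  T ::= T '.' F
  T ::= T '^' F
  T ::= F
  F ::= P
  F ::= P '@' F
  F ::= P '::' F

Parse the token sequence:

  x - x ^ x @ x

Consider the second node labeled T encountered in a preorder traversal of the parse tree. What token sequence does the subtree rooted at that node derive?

x ^ x @ x

[E [E [T [F [P [A x]]]]] - [T [T [F [P [A x]]]] ^ [F [P [A x]] @ [F [P [A x]]]]]]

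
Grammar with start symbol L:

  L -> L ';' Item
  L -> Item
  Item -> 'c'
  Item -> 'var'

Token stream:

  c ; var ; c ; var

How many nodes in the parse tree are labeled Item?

[L [L [L [L [Item c]] ; [Item var]] ; [Item c]] ; [Item var]]

4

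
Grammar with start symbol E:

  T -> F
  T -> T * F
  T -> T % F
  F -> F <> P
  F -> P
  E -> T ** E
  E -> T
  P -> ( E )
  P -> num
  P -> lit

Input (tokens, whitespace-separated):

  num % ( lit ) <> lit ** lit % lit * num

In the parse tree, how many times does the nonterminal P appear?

7

[E [T [T [F [P num]]] % [F [F [P ( [E [T [F [P lit]]]] )]] <> [P lit]]] ** [E [T [T [T [F [P lit]]] % [F [P lit]]] * [F [P num]]]]]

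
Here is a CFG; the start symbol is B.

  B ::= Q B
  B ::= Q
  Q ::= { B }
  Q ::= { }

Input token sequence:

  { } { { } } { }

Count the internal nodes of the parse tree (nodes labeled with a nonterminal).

8

[B [Q { }] [B [Q { [B [Q { }]] }] [B [Q { }]]]]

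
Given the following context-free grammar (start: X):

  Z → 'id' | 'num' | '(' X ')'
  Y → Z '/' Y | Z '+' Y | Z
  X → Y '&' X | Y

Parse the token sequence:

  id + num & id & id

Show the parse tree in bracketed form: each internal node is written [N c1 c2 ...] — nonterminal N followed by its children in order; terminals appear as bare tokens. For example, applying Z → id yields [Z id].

X
Y & X
Z + Y & X
id + Y & X
id + Z & X
id + num & X
id + num & Y & X
id + num & Z & X
id + num & id & X
id + num & id & Y
id + num & id & Z
id + num & id & id

[X [Y [Z id] + [Y [Z num]]] & [X [Y [Z id]] & [X [Y [Z id]]]]]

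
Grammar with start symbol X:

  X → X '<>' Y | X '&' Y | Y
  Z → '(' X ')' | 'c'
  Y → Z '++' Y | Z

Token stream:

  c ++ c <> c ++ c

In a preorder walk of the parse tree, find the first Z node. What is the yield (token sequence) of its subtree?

c

[X [X [Y [Z c] ++ [Y [Z c]]]] <> [Y [Z c] ++ [Y [Z c]]]]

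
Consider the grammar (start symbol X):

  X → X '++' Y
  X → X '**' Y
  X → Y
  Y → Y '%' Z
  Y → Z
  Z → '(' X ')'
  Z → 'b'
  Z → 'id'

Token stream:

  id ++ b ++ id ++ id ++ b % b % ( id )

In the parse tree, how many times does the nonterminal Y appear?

[X [X [X [X [X [Y [Z id]]] ++ [Y [Z b]]] ++ [Y [Z id]]] ++ [Y [Z id]]] ++ [Y [Y [Y [Z b]] % [Z b]] % [Z ( [X [Y [Z id]]] )]]]

8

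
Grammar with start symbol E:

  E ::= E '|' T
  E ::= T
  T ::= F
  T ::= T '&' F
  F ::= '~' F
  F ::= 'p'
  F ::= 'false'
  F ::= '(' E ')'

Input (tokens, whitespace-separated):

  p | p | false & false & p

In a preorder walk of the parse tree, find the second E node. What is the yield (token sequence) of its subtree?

p | p

[E [E [E [T [F p]]] | [T [F p]]] | [T [T [T [F false]] & [F false]] & [F p]]]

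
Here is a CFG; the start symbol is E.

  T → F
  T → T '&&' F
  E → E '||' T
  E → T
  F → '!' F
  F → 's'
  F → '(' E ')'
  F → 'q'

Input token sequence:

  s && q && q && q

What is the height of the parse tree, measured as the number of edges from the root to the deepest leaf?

[E [T [T [T [T [F s]] && [F q]] && [F q]] && [F q]]]

6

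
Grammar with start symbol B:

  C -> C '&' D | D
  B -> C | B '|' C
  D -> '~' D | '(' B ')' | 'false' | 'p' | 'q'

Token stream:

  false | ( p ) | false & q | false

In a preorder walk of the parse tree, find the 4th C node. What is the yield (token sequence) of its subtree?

false & q

[B [B [B [B [C [D false]]] | [C [D ( [B [C [D p]]] )]]] | [C [C [D false]] & [D q]]] | [C [D false]]]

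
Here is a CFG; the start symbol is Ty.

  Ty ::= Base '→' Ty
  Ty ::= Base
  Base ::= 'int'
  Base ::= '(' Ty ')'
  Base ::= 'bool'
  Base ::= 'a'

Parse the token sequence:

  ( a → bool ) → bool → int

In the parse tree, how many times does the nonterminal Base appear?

[Ty [Base ( [Ty [Base a] → [Ty [Base bool]]] )] → [Ty [Base bool] → [Ty [Base int]]]]

5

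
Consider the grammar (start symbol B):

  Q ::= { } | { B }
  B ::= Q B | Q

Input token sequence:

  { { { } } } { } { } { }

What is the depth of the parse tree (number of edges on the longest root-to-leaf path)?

6

[B [Q { [B [Q { [B [Q { }]] }]] }] [B [Q { }] [B [Q { }] [B [Q { }]]]]]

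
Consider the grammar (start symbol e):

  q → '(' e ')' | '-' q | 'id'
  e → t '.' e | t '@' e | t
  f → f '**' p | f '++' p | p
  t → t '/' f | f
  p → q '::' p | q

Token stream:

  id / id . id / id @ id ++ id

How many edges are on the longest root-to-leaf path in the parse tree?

[e [t [t [f [p [q id]]]] / [f [p [q id]]]] . [e [t [t [f [p [q id]]]] / [f [p [q id]]]] @ [e [t [f [f [p [q id]]] ++ [p [q id]]]]]]]

8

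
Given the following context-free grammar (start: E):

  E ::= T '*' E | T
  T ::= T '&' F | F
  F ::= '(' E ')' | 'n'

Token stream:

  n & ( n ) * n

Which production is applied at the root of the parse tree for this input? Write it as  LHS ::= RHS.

[E [T [T [F n]] & [F ( [E [T [F n]]] )]] * [E [T [F n]]]]

E ::= T '*' E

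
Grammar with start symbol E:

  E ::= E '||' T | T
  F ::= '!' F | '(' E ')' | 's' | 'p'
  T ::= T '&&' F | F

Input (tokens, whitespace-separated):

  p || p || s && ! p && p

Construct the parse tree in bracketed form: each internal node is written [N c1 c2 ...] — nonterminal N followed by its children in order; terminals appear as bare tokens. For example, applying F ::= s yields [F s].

E
E || T
E || T || T
T || T || T
F || T || T
p || T || T
p || F || T
p || p || T
p || p || T && F
p || p || T && F && F
p || p || F && F && F
p || p || s && F && F
p || p || s && ! F && F
p || p || s && ! p && F
p || p || s && ! p && p

[E [E [E [T [F p]]] || [T [F p]]] || [T [T [T [F s]] && [F ! [F p]]] && [F p]]]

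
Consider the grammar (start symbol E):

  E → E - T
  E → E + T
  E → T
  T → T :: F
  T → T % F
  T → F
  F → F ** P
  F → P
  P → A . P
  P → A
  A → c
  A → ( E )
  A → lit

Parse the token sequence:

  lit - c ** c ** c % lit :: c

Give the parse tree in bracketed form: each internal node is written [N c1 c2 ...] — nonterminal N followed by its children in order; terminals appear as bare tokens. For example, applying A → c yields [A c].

[E [E [T [F [P [A lit]]]]] - [T [T [T [F [F [F [P [A c]]] ** [P [A c]]] ** [P [A c]]]] % [F [P [A lit]]]] :: [F [P [A c]]]]]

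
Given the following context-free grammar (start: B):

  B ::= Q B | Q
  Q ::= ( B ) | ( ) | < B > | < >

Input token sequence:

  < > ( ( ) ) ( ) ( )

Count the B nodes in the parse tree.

[B [Q < >] [B [Q ( [B [Q ( )]] )] [B [Q ( )] [B [Q ( )]]]]]

5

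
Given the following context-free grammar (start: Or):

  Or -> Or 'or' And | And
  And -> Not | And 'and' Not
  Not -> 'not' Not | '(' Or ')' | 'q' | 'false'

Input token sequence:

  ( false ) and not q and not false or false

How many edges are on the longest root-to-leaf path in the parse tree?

[Or [Or [And [And [And [Not ( [Or [And [Not false]]] )]] and [Not not [Not q]]] and [Not not [Not false]]]] or [And [Not false]]]

9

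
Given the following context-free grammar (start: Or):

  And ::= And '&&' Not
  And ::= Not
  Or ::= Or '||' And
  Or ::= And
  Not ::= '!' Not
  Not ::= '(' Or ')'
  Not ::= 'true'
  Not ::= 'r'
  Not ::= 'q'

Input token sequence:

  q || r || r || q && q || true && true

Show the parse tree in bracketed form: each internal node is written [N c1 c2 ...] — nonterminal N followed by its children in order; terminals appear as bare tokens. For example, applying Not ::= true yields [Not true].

[Or [Or [Or [Or [Or [And [Not q]]] || [And [Not r]]] || [And [Not r]]] || [And [And [Not q]] && [Not q]]] || [And [And [Not true]] && [Not true]]]

Or
Or || And
Or || And || And
Or || And || And || And
Or || And || And || And || And
And || And || And || And || And
Not || And || And || And || And
q || And || And || And || And
q || Not || And || And || And
q || r || And || And || And
q || r || Not || And || And
q || r || r || And || And
q || r || r || And && Not || And
q || r || r || Not && Not || And
q || r || r || q && Not || And
q || r || r || q && q || And
q || r || r || q && q || And && Not
q || r || r || q && q || Not && Not
q || r || r || q && q || true && Not
q || r || r || q && q || true && true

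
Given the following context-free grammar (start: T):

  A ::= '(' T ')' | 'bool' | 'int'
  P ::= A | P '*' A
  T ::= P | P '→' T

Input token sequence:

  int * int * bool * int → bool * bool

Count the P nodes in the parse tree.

[T [P [P [P [P [A int]] * [A int]] * [A bool]] * [A int]] → [T [P [P [A bool]] * [A bool]]]]

6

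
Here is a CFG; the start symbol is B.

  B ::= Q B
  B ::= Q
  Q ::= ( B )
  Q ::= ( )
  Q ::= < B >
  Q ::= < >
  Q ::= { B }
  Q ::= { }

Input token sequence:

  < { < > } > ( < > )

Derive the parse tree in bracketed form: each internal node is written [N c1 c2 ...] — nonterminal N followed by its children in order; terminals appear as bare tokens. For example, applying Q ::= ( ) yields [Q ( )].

B
Q B
< B > B
< Q > B
< { B } > B
< { Q } > B
< { < > } > B
< { < > } > Q
< { < > } > ( B )
< { < > } > ( Q )
< { < > } > ( < > )

[B [Q < [B [Q { [B [Q < >]] }]] >] [B [Q ( [B [Q < >]] )]]]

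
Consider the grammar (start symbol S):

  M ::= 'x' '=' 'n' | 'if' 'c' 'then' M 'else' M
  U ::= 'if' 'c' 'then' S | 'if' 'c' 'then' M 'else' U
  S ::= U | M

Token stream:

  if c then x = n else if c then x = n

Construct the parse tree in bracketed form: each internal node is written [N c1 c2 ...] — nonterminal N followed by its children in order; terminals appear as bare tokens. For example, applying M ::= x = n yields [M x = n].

S
U
if c then M else U
if c then x = n else U
if c then x = n else if c then S
if c then x = n else if c then M
if c then x = n else if c then x = n

[S [U if c then [M x = n] else [U if c then [S [M x = n]]]]]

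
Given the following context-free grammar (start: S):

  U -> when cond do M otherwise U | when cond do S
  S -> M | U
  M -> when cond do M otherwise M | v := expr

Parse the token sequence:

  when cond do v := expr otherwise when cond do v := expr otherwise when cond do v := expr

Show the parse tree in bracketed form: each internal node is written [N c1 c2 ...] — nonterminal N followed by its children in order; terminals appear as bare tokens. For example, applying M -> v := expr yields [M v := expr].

[S [U when cond do [M v := expr] otherwise [U when cond do [M v := expr] otherwise [U when cond do [S [M v := expr]]]]]]

S
U
when cond do M otherwise U
when cond do v := expr otherwise U
when cond do v := expr otherwise when cond do M otherwise U
when cond do v := expr otherwise when cond do v := expr otherwise U
when cond do v := expr otherwise when cond do v := expr otherwise when cond do S
when cond do v := expr otherwise when cond do v := expr otherwise when cond do M
when cond do v := expr otherwise when cond do v := expr otherwise when cond do v := expr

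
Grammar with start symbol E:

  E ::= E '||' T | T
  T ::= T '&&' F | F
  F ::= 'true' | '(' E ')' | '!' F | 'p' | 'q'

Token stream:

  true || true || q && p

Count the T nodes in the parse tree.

4

[E [E [E [T [F true]]] || [T [F true]]] || [T [T [F q]] && [F p]]]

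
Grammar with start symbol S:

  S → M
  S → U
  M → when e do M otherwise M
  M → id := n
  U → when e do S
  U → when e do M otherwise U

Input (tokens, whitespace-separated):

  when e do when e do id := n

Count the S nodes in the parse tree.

[S [U when e do [S [U when e do [S [M id := n]]]]]]

3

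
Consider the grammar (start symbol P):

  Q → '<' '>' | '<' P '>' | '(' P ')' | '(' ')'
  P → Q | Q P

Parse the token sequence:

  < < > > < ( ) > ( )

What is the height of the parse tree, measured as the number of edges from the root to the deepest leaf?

[P [Q < [P [Q < >]] >] [P [Q < [P [Q ( )]] >] [P [Q ( )]]]]

5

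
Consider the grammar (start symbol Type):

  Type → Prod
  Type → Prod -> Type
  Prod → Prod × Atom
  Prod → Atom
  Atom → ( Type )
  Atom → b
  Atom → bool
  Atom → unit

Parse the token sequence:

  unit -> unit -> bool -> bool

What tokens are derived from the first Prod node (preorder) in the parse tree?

[Type [Prod [Atom unit]] -> [Type [Prod [Atom unit]] -> [Type [Prod [Atom bool]] -> [Type [Prod [Atom bool]]]]]]

unit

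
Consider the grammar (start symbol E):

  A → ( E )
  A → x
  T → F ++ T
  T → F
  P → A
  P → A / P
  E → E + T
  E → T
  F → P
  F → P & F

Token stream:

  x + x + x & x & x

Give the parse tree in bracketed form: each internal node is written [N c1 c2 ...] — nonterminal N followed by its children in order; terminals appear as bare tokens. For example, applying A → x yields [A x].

[E [E [E [T [F [P [A x]]]]] + [T [F [P [A x]]]]] + [T [F [P [A x]] & [F [P [A x]] & [F [P [A x]]]]]]]

E
E + T
E + T + T
T + T + T
F + T + T
P + T + T
A + T + T
x + T + T
x + F + T
x + P + T
x + A + T
x + x + T
x + x + F
x + x + P & F
x + x + A & F
x + x + x & F
x + x + x & P & F
x + x + x & A & F
x + x + x & x & F
x + x + x & x & P
x + x + x & x & A
x + x + x & x & x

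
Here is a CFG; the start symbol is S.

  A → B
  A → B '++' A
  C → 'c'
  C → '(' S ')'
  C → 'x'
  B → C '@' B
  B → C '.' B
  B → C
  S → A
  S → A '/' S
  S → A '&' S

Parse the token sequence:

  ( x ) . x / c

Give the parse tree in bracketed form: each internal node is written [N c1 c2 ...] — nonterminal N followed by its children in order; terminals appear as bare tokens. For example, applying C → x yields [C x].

[S [A [B [C ( [S [A [B [C x]]]] )] . [B [C x]]]] / [S [A [B [C c]]]]]

S
A / S
B / S
C . B / S
( S ) . B / S
( A ) . B / S
( B ) . B / S
( C ) . B / S
( x ) . B / S
( x ) . C / S
( x ) . x / S
( x ) . x / A
( x ) . x / B
( x ) . x / C
( x ) . x / c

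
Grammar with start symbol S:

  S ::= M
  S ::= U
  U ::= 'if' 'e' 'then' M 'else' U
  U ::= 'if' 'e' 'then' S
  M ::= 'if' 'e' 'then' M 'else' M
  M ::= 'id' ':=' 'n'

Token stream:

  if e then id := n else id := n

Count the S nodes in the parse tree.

[S [M if e then [M id := n] else [M id := n]]]

1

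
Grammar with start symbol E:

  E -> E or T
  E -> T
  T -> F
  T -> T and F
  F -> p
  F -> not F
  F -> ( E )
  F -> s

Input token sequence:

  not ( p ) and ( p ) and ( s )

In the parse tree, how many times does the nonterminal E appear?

[E [T [T [T [F not [F ( [E [T [F p]]] )]]] and [F ( [E [T [F p]]] )]] and [F ( [E [T [F s]]] )]]]

4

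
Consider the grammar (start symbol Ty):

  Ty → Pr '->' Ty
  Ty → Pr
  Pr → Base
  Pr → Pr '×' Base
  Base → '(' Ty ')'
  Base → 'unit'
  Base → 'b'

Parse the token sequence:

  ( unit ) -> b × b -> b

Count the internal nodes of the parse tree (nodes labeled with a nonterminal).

14

[Ty [Pr [Base ( [Ty [Pr [Base unit]]] )]] -> [Ty [Pr [Pr [Base b]] × [Base b]] -> [Ty [Pr [Base b]]]]]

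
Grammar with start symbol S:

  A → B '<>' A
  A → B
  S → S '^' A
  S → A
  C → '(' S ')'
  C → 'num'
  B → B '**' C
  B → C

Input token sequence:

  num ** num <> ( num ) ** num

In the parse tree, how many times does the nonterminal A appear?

3

[S [A [B [B [C num]] ** [C num]] <> [A [B [B [C ( [S [A [B [C num]]]] )]] ** [C num]]]]]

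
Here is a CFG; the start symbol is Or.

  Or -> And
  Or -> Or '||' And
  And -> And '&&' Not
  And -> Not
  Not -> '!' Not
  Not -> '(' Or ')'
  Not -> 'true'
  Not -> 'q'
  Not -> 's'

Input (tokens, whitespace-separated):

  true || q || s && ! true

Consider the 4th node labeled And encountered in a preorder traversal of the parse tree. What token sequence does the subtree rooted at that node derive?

s

[Or [Or [Or [And [Not true]]] || [And [Not q]]] || [And [And [Not s]] && [Not ! [Not true]]]]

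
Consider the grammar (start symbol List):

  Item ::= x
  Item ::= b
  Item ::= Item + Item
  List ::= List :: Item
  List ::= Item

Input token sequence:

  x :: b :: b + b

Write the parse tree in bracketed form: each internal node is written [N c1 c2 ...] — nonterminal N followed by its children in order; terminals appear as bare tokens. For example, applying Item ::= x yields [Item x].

[List [List [List [Item x]] :: [Item b]] :: [Item [Item b] + [Item b]]]

List
List :: Item
List :: Item :: Item
Item :: Item :: Item
x :: Item :: Item
x :: b :: Item
x :: b :: Item + Item
x :: b :: b + Item
x :: b :: b + b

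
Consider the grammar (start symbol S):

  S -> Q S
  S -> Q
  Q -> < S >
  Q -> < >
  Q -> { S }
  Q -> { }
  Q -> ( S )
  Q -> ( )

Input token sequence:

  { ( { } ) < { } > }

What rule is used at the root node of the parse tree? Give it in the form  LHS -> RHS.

[S [Q { [S [Q ( [S [Q { }]] )] [S [Q < [S [Q { }]] >]]] }]]

S -> Q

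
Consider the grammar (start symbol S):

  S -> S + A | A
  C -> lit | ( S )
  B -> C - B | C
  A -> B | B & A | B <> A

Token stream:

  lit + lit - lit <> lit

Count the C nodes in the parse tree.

[S [S [A [B [C lit]]]] + [A [B [C lit] - [B [C lit]]] <> [A [B [C lit]]]]]

4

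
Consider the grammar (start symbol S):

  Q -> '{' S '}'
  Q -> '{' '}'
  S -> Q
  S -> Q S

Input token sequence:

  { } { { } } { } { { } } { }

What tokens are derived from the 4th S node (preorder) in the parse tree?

[S [Q { }] [S [Q { [S [Q { }]] }] [S [Q { }] [S [Q { [S [Q { }]] }] [S [Q { }]]]]]]

{ } { { } } { }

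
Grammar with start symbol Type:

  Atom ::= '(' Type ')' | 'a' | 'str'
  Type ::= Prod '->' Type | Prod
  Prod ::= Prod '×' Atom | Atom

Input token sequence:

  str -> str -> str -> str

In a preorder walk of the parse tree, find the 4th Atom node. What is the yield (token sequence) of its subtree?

[Type [Prod [Atom str]] -> [Type [Prod [Atom str]] -> [Type [Prod [Atom str]] -> [Type [Prod [Atom str]]]]]]

str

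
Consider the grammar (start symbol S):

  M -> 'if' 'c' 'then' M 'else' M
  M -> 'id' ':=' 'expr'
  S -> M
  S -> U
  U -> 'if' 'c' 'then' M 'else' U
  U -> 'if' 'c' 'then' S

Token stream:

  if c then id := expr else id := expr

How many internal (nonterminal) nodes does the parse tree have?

[S [M if c then [M id := expr] else [M id := expr]]]

4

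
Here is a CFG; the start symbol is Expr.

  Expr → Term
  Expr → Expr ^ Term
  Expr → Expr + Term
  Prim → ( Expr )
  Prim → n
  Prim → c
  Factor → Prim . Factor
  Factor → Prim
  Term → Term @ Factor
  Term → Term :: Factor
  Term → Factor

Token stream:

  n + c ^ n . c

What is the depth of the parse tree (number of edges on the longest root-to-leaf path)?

[Expr [Expr [Expr [Term [Factor [Prim n]]]] + [Term [Factor [Prim c]]]] ^ [Term [Factor [Prim n] . [Factor [Prim c]]]]]

6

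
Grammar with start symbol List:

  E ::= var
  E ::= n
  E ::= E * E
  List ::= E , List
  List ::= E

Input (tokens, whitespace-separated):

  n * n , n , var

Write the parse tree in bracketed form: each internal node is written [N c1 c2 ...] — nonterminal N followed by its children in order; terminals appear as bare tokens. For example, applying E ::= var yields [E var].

List
E , List
E * E , List
n * E , List
n * n , List
n * n , E , List
n * n , n , List
n * n , n , E
n * n , n , var

[List [E [E n] * [E n]] , [List [E n] , [List [E var]]]]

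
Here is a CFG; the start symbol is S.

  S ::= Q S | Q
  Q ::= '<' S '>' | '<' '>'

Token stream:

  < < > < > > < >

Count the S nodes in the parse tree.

[S [Q < [S [Q < >] [S [Q < >]]] >] [S [Q < >]]]

4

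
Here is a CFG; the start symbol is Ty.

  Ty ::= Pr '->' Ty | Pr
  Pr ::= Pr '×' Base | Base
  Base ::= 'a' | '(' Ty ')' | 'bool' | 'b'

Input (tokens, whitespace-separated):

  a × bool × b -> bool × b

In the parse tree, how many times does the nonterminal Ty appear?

[Ty [Pr [Pr [Pr [Base a]] × [Base bool]] × [Base b]] -> [Ty [Pr [Pr [Base bool]] × [Base b]]]]

2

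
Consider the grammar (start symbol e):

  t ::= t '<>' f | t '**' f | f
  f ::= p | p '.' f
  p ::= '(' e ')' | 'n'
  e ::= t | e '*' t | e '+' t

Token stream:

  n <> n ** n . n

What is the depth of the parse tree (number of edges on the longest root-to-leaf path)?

6

[e [t [t [t [f [p n]]] <> [f [p n]]] ** [f [p n] . [f [p n]]]]]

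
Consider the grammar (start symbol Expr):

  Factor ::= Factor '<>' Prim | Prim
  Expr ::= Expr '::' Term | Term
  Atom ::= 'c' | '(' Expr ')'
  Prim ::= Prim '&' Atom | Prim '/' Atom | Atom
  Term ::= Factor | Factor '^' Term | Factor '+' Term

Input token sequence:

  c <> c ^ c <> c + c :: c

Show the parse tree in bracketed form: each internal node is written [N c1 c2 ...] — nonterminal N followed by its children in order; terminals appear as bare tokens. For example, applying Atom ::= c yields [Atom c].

[Expr [Expr [Term [Factor [Factor [Prim [Atom c]]] <> [Prim [Atom c]]] ^ [Term [Factor [Factor [Prim [Atom c]]] <> [Prim [Atom c]]] + [Term [Factor [Prim [Atom c]]]]]]] :: [Term [Factor [Prim [Atom c]]]]]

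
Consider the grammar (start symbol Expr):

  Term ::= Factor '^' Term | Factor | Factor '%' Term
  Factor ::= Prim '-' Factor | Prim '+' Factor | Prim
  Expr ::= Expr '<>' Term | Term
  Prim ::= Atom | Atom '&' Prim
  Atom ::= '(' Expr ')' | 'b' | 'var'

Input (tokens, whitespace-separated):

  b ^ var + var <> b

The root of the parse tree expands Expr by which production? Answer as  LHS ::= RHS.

Expr ::= Expr '<>' Term

[Expr [Expr [Term [Factor [Prim [Atom b]]] ^ [Term [Factor [Prim [Atom var]] + [Factor [Prim [Atom var]]]]]]] <> [Term [Factor [Prim [Atom b]]]]]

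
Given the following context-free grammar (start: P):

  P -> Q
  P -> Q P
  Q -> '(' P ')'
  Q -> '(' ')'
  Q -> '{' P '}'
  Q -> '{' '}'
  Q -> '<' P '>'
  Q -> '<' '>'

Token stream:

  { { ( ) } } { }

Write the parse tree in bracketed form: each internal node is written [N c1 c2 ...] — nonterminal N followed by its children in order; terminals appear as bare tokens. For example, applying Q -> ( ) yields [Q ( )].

P
Q P
{ P } P
{ Q } P
{ { P } } P
{ { Q } } P
{ { ( ) } } P
{ { ( ) } } Q
{ { ( ) } } { }

[P [Q { [P [Q { [P [Q ( )]] }]] }] [P [Q { }]]]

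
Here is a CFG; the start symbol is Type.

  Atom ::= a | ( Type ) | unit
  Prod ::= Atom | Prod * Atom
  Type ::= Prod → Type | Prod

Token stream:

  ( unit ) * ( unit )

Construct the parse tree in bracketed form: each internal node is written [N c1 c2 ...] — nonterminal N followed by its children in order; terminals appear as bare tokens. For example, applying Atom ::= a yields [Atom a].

Type
Prod
Prod * Atom
Atom * Atom
( Type ) * Atom
( Prod ) * Atom
( Atom ) * Atom
( unit ) * Atom
( unit ) * ( Type )
( unit ) * ( Prod )
( unit ) * ( Atom )
( unit ) * ( unit )

[Type [Prod [Prod [Atom ( [Type [Prod [Atom unit]]] )]] * [Atom ( [Type [Prod [Atom unit]]] )]]]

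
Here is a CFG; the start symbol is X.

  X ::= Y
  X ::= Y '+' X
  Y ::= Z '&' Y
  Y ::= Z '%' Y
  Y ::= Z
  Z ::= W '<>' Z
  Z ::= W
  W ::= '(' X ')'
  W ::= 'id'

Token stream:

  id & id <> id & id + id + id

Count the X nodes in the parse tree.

[X [Y [Z [W id]] & [Y [Z [W id] <> [Z [W id]]] & [Y [Z [W id]]]]] + [X [Y [Z [W id]]] + [X [Y [Z [W id]]]]]]

3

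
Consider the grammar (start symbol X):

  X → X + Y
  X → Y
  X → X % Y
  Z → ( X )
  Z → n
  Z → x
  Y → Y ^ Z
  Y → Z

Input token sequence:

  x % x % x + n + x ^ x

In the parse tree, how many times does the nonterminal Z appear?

6

[X [X [X [X [X [Y [Z x]]] % [Y [Z x]]] % [Y [Z x]]] + [Y [Z n]]] + [Y [Y [Z x]] ^ [Z x]]]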